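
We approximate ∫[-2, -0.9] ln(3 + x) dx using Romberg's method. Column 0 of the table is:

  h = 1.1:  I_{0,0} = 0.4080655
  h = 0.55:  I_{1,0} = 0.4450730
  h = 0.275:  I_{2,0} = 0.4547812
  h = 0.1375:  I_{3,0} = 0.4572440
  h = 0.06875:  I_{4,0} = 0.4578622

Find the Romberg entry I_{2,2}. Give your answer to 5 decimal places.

0.45806

Richardson extrapolation on the trapezoidal column (denominator 4−1=3):
I_{1,1} = (4·0.4450730 − 0.4080655) / 3 = 0.4574088
I_{2,1} = (4·0.4547812 − 0.4450730) / 3 = 0.4580173
I_{2,2} = (16·0.4580173 − 0.4574088) / 15 = 0.4580579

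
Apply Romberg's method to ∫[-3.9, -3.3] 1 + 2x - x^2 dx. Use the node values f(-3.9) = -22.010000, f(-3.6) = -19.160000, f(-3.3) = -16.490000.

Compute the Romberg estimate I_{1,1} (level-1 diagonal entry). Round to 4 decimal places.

I_{0,0} (trapezoid, 1 panel, h=0.6000): -11.550000
I_{1,0} (trapezoid, 2 panels, h=0.3000): -11.523000
I_{1,1} = -11.523000 + (-11.523000 − (-11.550000))/3 = -11.514000

-11.5140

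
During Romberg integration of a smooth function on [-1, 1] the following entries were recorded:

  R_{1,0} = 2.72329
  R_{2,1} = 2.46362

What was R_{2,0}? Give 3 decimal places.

From R_{2,1} = (4·R_{2,0} − R_{1,0})/3, solve for R_{2,0}:
4·R_{2,0} = 3·2.46362 + 2.72329 = 10.11415
R_{2,0} = 2.52854

2.529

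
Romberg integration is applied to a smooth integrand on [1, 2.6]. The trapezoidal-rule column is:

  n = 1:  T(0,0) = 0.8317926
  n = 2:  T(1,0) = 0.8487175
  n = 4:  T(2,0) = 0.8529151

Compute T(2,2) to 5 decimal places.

Richardson extrapolation on the trapezoidal column (denominator 4−1=3):
T(1,1) = (4·0.8487175 − 0.8317926) / 3 = 0.8543591
T(2,1) = 0.8529151 + (0.8529151 − 0.8487175)/3 = 0.8543143
T(2,2) = (16·0.8543143 − 0.8543591) / 15 = 0.8543113

0.85431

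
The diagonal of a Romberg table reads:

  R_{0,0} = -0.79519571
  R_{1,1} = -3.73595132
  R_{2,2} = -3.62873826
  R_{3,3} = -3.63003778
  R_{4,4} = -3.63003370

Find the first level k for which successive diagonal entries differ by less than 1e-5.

k = 4

|R_{1,1} − R_{0,0}| = 2.94075561 ≥ 1e-5
|R_{2,2} − R_{1,1}| = 0.10721306 ≥ 1e-5
|R_{3,3} − R_{2,2}| = 0.00129952 ≥ 1e-5
|R_{4,4} − R_{3,3}| = 0.00000408 < 1e-5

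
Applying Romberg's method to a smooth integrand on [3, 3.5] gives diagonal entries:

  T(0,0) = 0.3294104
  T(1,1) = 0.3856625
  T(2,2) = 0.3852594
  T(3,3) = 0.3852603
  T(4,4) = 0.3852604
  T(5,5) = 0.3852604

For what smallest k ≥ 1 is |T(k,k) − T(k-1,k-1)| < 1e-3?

|T(1,1) − T(0,0)| = 0.0562521 ≥ 1e-3
|T(2,2) − T(1,1)| = 0.0004031 < 1e-3

k = 2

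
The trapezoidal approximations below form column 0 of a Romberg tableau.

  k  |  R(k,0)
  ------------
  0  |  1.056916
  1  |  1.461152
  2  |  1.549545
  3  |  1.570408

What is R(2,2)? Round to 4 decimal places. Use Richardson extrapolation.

1.5779

Richardson extrapolation on the trapezoidal column (denominator 4−1=3):
R(1,1) = 1.461152 + (1.461152 − 1.056916)/3 = 1.595897
R(2,1) = 1.549545 + (1.549545 − 1.461152)/3 = 1.579009
R(2,2) = 1.579009 + (1.579009 − 1.595897)/15 = 1.577883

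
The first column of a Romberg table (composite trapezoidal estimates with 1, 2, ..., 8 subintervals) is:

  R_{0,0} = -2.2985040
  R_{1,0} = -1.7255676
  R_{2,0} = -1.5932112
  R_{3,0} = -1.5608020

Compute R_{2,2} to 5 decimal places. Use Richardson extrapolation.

Richardson extrapolation on the trapezoidal column (denominator 4−1=3):
R_{1,1} = (4·(-1.7255676) − (-2.2985040)) / 3 = -1.5345888
R_{2,1} = -1.5932112 + (-1.5932112 − (-1.7255676))/3 = -1.5490924
R_{2,2} = (16·(-1.5490924) − (-1.5345888)) / 15 = -1.5500593

-1.55006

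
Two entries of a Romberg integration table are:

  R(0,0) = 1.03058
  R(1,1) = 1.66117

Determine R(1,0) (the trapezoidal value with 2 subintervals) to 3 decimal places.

From R(1,1) = (4·R(1,0) − R(0,0))/3, solve for R(1,0):
4·R(1,0) = 3·1.66117 + 1.03058 = 6.01409
R(1,0) = 1.50352

1.504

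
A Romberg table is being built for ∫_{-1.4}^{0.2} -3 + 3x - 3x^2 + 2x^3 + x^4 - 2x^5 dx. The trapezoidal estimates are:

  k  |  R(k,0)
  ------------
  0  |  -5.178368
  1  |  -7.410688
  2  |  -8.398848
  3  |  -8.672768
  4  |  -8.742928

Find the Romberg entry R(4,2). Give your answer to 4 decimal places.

-8.7665

Richardson extrapolation on the trapezoidal column (denominator 4−1=3):
R(3,1) = -8.672768 + (-8.672768 − (-8.398848))/3 = -8.764075
R(4,1) = -8.742928 + (-8.742928 − (-8.672768))/3 = -8.766315
R(4,2) = -8.766315 + (-8.766315 − (-8.764075))/15 = -8.766464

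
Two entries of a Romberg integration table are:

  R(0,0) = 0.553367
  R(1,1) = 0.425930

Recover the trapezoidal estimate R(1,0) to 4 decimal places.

0.4578

From R(1,1) = (4·R(1,0) − R(0,0))/3, solve for R(1,0):
4·R(1,0) = 3·0.425930 + 0.553367 = 1.831157
R(1,0) = 0.457789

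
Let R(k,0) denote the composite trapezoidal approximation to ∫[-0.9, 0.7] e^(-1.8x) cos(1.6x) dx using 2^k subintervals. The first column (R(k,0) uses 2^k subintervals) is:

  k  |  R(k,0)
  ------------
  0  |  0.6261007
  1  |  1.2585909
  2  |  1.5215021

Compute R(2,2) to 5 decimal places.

Richardson extrapolation on the trapezoidal column (denominator 4−1=3):
R(1,1) = (4·1.2585909 − 0.6261007) / 3 = 1.4694210
R(2,1) = (4·1.5215021 − 1.2585909) / 3 = 1.6091392
R(2,2) = (16·1.6091392 − 1.4694210) / 15 = 1.6184537

1.61845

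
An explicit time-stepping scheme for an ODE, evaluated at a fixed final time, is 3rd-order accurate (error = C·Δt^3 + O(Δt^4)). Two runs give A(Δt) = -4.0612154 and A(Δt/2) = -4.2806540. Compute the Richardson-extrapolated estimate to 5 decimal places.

-4.31200

The leading error scales as Δt^3; refining by a factor of 2 reduces it by 2^3 = 8.
Extrapolated value = (8·A(Δt/2) − A(Δt)) / (8 − 1)
= (8·(-4.2806540) − (-4.0612154)) / 7
= -30.1840166 / 7 = -4.3120024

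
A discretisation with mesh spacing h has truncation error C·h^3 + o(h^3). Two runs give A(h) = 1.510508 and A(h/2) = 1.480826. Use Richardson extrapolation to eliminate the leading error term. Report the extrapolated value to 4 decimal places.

1.4766

Extrapolated value = (8·A(h/2) − A(h)) / (8 − 1)
= (8·1.480826 − 1.510508) / 7
= 10.336100 / 7 = 1.476586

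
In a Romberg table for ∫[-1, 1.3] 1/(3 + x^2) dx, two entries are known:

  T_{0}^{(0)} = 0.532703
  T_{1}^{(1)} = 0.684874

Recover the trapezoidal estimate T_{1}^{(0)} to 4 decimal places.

0.6468

From T_{1}^{(1)} = (4·T_{1}^{(0)} − T_{0}^{(0)})/3, solve for T_{1}^{(0)}:
4·T_{1}^{(0)} = 3·0.684874 + 0.532703 = 2.587325
T_{1}^{(0)} = 0.646831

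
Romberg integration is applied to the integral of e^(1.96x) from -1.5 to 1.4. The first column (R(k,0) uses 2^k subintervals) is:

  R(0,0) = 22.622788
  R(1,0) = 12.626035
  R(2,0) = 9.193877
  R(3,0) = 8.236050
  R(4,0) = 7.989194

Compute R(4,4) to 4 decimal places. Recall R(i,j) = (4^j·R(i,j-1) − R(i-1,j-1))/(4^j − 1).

Richardson extrapolation on the trapezoidal column (denominator 4−1=3):
R(1,1) = (4·12.626035 − 22.622788) / 3 = 9.293784
R(2,1) = (4·9.193877 − 12.626035) / 3 = 8.049824
R(3,1) = (4·8.236050 − 9.193877) / 3 = 7.916774
R(4,1) = (4·7.989194 − 8.236050) / 3 = 7.906909
R(2,2) = (16·8.049824 − 9.293784) / 15 = 7.966893
R(3,2) = 7.916774 + (7.916774 − 8.049824)/15 = 7.907904
R(4,2) = 7.906909 + (7.906909 − 7.916774)/15 = 7.906251
R(3,3) = 7.907904 + (7.907904 − 7.966893)/63 = 7.906968
R(4,3) = 7.906251 + (7.906251 − 7.907904)/63 = 7.906225
R(4,4) = (256·7.906225 − 7.906968) / 255 = 7.906222
(Column j=1 coincides with Simpson's rule on the same nodes.)

7.9062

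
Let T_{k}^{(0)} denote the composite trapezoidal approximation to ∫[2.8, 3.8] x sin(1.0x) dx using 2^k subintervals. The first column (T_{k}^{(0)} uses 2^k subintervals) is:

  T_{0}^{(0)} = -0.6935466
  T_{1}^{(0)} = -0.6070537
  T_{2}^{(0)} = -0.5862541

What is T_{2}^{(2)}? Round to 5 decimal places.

-0.57939

Richardson extrapolation on the trapezoidal column (denominator 4−1=3):
T_{1}^{(1)} = (4·(-0.6070537) − (-0.6935466)) / 3 = -0.5782227
T_{2}^{(1)} = (4·(-0.5862541) − (-0.6070537)) / 3 = -0.5793209
T_{2}^{(2)} = -0.5793209 + (-0.5793209 − (-0.5782227))/15 = -0.5793941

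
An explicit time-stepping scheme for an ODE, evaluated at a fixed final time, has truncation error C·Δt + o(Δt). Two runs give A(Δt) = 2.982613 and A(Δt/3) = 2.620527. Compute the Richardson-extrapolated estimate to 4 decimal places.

2.4395

The leading error scales as Δt; refining by a factor of 3 reduces it by 3^1 = 3.
Extrapolated value = (3·A(Δt/3) − A(Δt)) / (3 − 1)
= (3·2.620527 − 2.982613) / 2
= 4.878968 / 2 = 2.439484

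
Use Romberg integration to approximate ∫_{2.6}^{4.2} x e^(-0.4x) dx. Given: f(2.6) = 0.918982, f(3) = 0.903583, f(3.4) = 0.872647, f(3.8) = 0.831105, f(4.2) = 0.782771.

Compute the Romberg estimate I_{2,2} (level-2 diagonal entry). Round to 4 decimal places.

1.3848

I_{0,0} (trapezoid, 1 panel, h=1.6000): 1.361402
I_{1,0} (trapezoid, 2 panels, h=0.8000): 1.378819
I_{2,0} (trapezoid, 4 panels, h=0.4000): 1.383285
I_{1,1} = 1.378819 + (1.378819 − 1.361402)/3 = 1.384625
I_{2,1} = 1.383285 + (1.383285 − 1.378819)/3 = 1.384774
I_{2,2} = 1.384774 + (1.384774 − 1.384625)/15 = 1.384784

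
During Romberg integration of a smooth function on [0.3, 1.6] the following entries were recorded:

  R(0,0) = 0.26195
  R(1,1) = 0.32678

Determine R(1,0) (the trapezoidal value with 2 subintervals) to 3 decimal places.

From R(1,1) = (4·R(1,0) − R(0,0))/3, solve for R(1,0):
4·R(1,0) = 3·0.32678 + 0.26195 = 1.24229
R(1,0) = 0.31057

0.311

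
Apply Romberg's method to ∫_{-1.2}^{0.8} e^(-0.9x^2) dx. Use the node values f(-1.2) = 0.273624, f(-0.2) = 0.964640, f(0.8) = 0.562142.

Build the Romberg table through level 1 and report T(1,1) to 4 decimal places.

T(0,0) (trapezoid, 1 panel, h=2.0000): 0.835766
T(1,0) (trapezoid, 2 panels, h=1.0000): 1.382523
T(1,1) = 1.382523 + (1.382523 − 0.835766)/3 = 1.564775

1.5648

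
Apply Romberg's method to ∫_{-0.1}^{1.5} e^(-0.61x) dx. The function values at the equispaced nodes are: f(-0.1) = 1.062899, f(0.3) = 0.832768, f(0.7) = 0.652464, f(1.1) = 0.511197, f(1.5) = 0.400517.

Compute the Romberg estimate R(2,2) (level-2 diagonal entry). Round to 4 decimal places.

1.0859

R(0,0) (trapezoid, 1 panel, h=1.6000): 1.170733
R(1,0) (trapezoid, 2 panels, h=0.8000): 1.107338
R(2,0) (trapezoid, 4 panels, h=0.4000): 1.091255
R(1,1) = 1.107338 + (1.107338 − 1.170733)/3 = 1.086206
R(2,1) = 1.091255 + (1.091255 − 1.107338)/3 = 1.085894
R(2,2) = 1.085894 + (1.085894 − 1.086206)/15 = 1.085873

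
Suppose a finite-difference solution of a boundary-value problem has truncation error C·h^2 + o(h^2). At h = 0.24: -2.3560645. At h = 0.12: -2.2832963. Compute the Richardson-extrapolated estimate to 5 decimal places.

The leading error scales as h^2; refining by a factor of 2 reduces it by 2^2 = 4.
Extrapolated value = (4·A(h/2) − A(h)) / (4 − 1)
= (4·(-2.2832963) − (-2.3560645)) / 3
= -6.7771207 / 3 = -2.2590402

-2.25904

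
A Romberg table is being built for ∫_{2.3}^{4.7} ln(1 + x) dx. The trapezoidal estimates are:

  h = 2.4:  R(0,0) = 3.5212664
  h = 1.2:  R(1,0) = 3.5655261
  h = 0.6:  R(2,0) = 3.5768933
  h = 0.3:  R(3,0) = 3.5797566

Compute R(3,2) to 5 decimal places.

Richardson extrapolation on the trapezoidal column (denominator 4−1=3):
R(2,1) = (4·3.5768933 − 3.5655261) / 3 = 3.5806824
R(3,1) = 3.5797566 + (3.5797566 − 3.5768933)/3 = 3.5807110
R(3,2) = 3.5807110 + (3.5807110 − 3.5806824)/15 = 3.5807129

3.58071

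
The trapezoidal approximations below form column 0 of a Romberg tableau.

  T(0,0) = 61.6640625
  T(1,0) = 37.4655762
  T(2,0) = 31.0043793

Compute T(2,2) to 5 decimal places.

T(1,1) = 37.4655762 + (37.4655762 − 61.6640625)/3 = 29.3994141
T(2,1) = 31.0043793 + (31.0043793 − 37.4655762)/3 = 28.8506470
T(2,2) = (16·28.8506470 − 29.3994141) / 15 = 28.8140625

28.81406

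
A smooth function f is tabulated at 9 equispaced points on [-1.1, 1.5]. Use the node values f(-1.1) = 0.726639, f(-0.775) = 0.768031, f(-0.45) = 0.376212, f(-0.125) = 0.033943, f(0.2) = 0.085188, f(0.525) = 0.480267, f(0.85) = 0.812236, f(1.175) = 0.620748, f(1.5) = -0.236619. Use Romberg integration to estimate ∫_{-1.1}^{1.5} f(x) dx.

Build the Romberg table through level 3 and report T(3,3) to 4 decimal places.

T(0,0) (trapezoid, 1 panel, h=2.6000): 0.637026
T(1,0) (trapezoid, 2 panels, h=1.3000): 0.429257
T(2,0) (trapezoid, 4 panels, h=0.6500): 0.987120
T(3,0) (trapezoid, 8 panels, h=0.3250): 1.112031
T(1,1) = 0.429257 + (0.429257 − 0.637026)/3 = 0.360001
T(2,1) = 0.987120 + (0.987120 − 0.429257)/3 = 1.173074
T(3,1) = 1.112031 + (1.112031 − 0.987120)/3 = 1.153668
T(2,2) = 1.173074 + (1.173074 − 0.360001)/15 = 1.227279
T(3,2) = 1.153668 + (1.153668 − 1.173074)/15 = 1.152374
T(3,3) = 1.152374 + (1.152374 − 1.227279)/63 = 1.151185

1.1512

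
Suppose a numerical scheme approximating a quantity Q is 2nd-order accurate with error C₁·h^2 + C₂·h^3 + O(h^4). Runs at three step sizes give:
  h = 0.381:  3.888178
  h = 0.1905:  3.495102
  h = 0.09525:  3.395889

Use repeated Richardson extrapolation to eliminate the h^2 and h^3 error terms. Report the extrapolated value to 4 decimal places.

3.3626

First eliminate the h^2 term (factor 2^2 = 4):
  B₁ = (4·3.495102 − 3.888178)/3 = 3.364077
  B₂ = (4·3.395889 − 3.495102)/3 = 3.362818
Then eliminate the h^3 term (factor 2^3 = 8):
  (8·3.362818 − 3.364077)/7 = 3.362638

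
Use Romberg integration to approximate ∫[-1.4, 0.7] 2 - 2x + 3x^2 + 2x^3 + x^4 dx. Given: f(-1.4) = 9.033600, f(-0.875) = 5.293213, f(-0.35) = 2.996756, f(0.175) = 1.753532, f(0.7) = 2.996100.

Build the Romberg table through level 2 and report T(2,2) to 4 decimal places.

8.0655

T(0,0) (trapezoid, 1 panel, h=2.1000): 12.631185
T(1,0) (trapezoid, 2 panels, h=1.0500): 9.462186
T(2,0) (trapezoid, 4 panels, h=0.5250): 8.430634
T(1,1) = 9.462186 + (9.462186 − 12.631185)/3 = 8.405853
T(2,1) = 8.430634 + (8.430634 − 9.462186)/3 = 8.086783
T(2,2) = 8.086783 + (8.086783 − 8.405853)/15 = 8.065512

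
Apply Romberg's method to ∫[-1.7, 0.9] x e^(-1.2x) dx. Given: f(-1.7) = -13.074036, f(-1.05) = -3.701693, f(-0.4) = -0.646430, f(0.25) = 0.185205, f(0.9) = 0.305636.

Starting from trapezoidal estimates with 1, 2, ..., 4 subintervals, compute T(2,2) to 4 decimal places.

T(0,0) (trapezoid, 1 panel, h=2.6000): -16.598920
T(1,0) (trapezoid, 2 panels, h=1.3000): -9.139819
T(2,0) (trapezoid, 4 panels, h=0.6500): -6.855627
T(1,1) = -9.139819 + (-9.139819 − (-16.598920))/3 = -6.653452
T(2,1) = -6.855627 + (-6.855627 − (-9.139819))/3 = -6.094230
T(2,2) = -6.094230 + (-6.094230 − (-6.653452))/15 = -6.056949

-6.0569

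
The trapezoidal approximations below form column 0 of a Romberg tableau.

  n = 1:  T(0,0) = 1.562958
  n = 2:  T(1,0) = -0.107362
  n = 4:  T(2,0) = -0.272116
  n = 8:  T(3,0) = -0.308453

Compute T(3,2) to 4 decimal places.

Richardson extrapolation on the trapezoidal column (denominator 4−1=3):
T(2,1) = (4·(-0.272116) − (-0.107362)) / 3 = -0.327034
T(3,1) = (4·(-0.308453) − (-0.272116)) / 3 = -0.320565
T(3,2) = -0.320565 + (-0.320565 − (-0.327034))/15 = -0.320134

-0.3201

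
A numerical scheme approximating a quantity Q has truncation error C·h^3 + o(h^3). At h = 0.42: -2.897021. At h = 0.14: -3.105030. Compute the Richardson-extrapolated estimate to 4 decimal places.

-3.1130

Extrapolated value = (27·A(h/3) − A(h)) / (27 − 1)
= (27·(-3.105030) − (-2.897021)) / 26
= -80.938789 / 26 = -3.113030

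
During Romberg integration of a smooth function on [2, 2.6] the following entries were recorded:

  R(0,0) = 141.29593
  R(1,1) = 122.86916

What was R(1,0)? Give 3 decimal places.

From R(1,1) = (4·R(1,0) − R(0,0))/3, solve for R(1,0):
4·R(1,0) = 3·122.86916 + 141.29593 = 509.90341
R(1,0) = 127.47585

127.476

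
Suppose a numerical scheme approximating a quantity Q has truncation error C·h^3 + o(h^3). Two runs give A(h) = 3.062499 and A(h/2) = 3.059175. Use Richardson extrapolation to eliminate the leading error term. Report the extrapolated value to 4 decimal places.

3.0587

The leading error scales as h^3; refining by a factor of 2 reduces it by 2^3 = 8.
Extrapolated value = (8·A(h/2) − A(h)) / (8 − 1)
= (8·3.059175 − 3.062499) / 7
= 21.410901 / 7 = 3.058700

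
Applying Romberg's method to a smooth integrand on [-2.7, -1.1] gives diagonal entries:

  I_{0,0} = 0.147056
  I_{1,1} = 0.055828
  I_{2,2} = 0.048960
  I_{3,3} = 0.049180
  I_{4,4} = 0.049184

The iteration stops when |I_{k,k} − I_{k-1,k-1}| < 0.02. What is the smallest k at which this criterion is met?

k = 2

|I_{1,1} − I_{0,0}| = 0.091228 ≥ 0.02
|I_{2,2} − I_{1,1}| = 0.006868 < 0.02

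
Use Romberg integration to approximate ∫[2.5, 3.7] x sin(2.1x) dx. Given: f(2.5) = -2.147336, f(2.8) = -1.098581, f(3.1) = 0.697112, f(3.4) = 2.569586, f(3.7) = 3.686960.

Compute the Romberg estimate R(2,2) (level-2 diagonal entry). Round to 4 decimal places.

R(0,0) (trapezoid, 1 panel, h=1.2000): 0.923774
R(1,0) (trapezoid, 2 panels, h=0.6000): 0.880154
R(2,0) (trapezoid, 4 panels, h=0.3000): 0.881379
R(1,1) = 0.880154 + (0.880154 − 0.923774)/3 = 0.865614
R(2,1) = 0.881379 + (0.881379 − 0.880154)/3 = 0.881787
R(2,2) = 0.881787 + (0.881787 − 0.865614)/15 = 0.882865

0.8829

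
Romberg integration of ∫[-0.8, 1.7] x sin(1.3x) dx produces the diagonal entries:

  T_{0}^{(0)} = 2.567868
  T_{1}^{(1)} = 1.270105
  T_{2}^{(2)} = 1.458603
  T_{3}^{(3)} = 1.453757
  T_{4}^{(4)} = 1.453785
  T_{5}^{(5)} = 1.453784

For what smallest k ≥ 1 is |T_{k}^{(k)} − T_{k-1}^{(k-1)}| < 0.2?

k = 2

|T_{1}^{(1)} − T_{0}^{(0)}| = 1.297763 ≥ 0.2
|T_{2}^{(2)} − T_{1}^{(1)}| = 0.188498 < 0.2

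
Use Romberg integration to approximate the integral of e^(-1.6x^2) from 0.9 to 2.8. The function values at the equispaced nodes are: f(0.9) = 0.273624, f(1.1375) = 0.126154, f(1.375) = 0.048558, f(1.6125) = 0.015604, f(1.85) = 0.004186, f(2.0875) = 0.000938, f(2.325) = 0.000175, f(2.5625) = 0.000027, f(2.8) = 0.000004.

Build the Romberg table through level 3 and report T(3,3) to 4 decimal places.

0.0752

T(0,0) (trapezoid, 1 panel, h=1.9000): 0.259947
T(1,0) (trapezoid, 2 panels, h=0.9500): 0.133950
T(2,0) (trapezoid, 4 panels, h=0.4750): 0.090123
T(3,0) (trapezoid, 8 panels, h=0.2375): 0.078958
T(1,1) = 0.133950 + (0.133950 − 0.259947)/3 = 0.091951
T(2,1) = 0.090123 + (0.090123 − 0.133950)/3 = 0.075514
T(3,1) = 0.078958 + (0.078958 − 0.090123)/3 = 0.075236
T(2,2) = 0.075514 + (0.075514 − 0.091951)/15 = 0.074418
T(3,2) = 0.075236 + (0.075236 − 0.075514)/15 = 0.075217
T(3,3) = 0.075217 + (0.075217 − 0.074418)/63 = 0.075230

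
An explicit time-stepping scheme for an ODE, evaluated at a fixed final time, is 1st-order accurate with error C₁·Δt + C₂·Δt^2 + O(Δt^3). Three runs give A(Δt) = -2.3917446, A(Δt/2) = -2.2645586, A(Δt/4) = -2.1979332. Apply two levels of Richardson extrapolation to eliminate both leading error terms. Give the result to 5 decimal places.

First eliminate the Δt term (factor 2^1 = 2):
  B₁ = (2·(-2.2645586) − (-2.3917446))/1 = -2.1373726
  B₂ = (2·(-2.1979332) − (-2.2645586))/1 = -2.1313078
Then eliminate the Δt^2 term (factor 2^2 = 4):
  (4·(-2.1313078) − (-2.1373726))/3 = -2.1292862

-2.12929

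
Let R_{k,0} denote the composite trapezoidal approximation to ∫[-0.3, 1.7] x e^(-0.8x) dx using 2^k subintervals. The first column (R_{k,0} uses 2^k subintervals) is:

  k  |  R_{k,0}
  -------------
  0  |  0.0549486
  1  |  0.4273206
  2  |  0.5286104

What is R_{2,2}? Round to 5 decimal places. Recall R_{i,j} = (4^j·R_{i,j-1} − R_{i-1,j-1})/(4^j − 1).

Richardson extrapolation on the trapezoidal column (denominator 4−1=3):
R_{1,1} = (4·0.4273206 − 0.0549486) / 3 = 0.5514446
R_{2,1} = 0.5286104 + (0.5286104 − 0.4273206)/3 = 0.5623737
R_{2,2} = (16·0.5623737 − 0.5514446) / 15 = 0.5631023

0.56310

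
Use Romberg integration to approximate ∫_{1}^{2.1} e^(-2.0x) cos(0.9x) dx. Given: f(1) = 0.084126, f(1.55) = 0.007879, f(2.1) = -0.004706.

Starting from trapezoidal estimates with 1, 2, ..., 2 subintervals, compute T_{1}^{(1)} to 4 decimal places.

0.0203

T_{0}^{(0)} (trapezoid, 1 panel, h=1.1000): 0.043681
T_{1}^{(0)} (trapezoid, 2 panels, h=0.5500): 0.026174
T_{1}^{(1)} = 0.026174 + (0.026174 − 0.043681)/3 = 0.020338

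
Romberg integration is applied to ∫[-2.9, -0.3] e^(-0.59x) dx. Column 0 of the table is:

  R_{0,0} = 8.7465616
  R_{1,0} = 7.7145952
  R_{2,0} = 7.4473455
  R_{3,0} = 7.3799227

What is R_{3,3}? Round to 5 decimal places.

Richardson extrapolation on the trapezoidal column (denominator 4−1=3):
R_{1,1} = (4·7.7145952 − 8.7465616) / 3 = 7.3706064
R_{2,1} = 7.4473455 + (7.4473455 − 7.7145952)/3 = 7.3582623
R_{3,1} = 7.3799227 + (7.3799227 − 7.4473455)/3 = 7.3574484
R_{2,2} = (16·7.3582623 − 7.3706064) / 15 = 7.3574394
R_{3,2} = (16·7.3574484 − 7.3582623) / 15 = 7.3573941
R_{3,3} = (64·7.3573941 − 7.3574394) / 63 = 7.3573934

7.35739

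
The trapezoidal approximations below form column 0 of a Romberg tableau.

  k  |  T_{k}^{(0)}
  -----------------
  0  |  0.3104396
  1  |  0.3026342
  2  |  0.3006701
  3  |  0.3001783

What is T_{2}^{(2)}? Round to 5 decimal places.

0.30001

T_{1}^{(1)} = 0.3026342 + (0.3026342 − 0.3104396)/3 = 0.3000324
T_{2}^{(1)} = 0.3006701 + (0.3006701 − 0.3026342)/3 = 0.3000154
T_{2}^{(2)} = (16·0.3000154 − 0.3000324) / 15 = 0.3000143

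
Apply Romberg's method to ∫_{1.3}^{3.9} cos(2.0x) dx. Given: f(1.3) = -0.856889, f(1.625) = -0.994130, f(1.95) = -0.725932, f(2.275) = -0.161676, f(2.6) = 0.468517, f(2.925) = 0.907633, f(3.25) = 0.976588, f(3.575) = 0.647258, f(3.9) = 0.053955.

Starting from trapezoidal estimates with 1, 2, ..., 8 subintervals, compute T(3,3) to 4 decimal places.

0.2416

T(0,0) (trapezoid, 1 panel, h=2.6000): -1.043814
T(1,0) (trapezoid, 2 panels, h=1.3000): 0.087165
T(2,0) (trapezoid, 4 panels, h=0.6500): 0.206509
T(3,0) (trapezoid, 8 panels, h=0.3250): 0.232957
T(1,1) = 0.087165 + (0.087165 − (-1.043814))/3 = 0.464158
T(2,1) = 0.206509 + (0.206509 − 0.087165)/3 = 0.246290
T(3,1) = 0.232957 + (0.232957 − 0.206509)/3 = 0.241773
T(2,2) = 0.246290 + (0.246290 − 0.464158)/15 = 0.231765
T(3,2) = 0.241773 + (0.241773 − 0.246290)/15 = 0.241472
T(3,3) = 0.241472 + (0.241472 − 0.231765)/63 = 0.241626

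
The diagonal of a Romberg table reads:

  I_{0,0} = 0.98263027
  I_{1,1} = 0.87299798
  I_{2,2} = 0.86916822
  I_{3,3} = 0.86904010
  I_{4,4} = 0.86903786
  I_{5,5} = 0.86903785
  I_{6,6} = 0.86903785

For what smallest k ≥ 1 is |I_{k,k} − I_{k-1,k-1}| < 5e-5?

|I_{1,1} − I_{0,0}| = 0.10963229 ≥ 5e-5
|I_{2,2} − I_{1,1}| = 0.00382976 ≥ 5e-5
|I_{3,3} − I_{2,2}| = 0.00012812 ≥ 5e-5
|I_{4,4} − I_{3,3}| = 0.00000224 < 5e-5

k = 4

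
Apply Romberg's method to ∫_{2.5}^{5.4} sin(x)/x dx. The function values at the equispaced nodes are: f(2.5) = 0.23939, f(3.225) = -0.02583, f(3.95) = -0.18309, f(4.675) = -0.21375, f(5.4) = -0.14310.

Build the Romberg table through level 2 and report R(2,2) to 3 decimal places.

-0.296

R(0,0) (trapezoid, 1 panel, h=2.9000): 0.13962
R(1,0) (trapezoid, 2 panels, h=1.4500): -0.19567
R(2,0) (trapezoid, 4 panels, h=0.7250): -0.27153
R(1,1) = -0.19567 + (-0.19567 − 0.13962)/3 = -0.30743
R(2,1) = -0.27153 + (-0.27153 − (-0.19567))/3 = -0.29682
R(2,2) = -0.29682 + (-0.29682 − (-0.30743))/15 = -0.29611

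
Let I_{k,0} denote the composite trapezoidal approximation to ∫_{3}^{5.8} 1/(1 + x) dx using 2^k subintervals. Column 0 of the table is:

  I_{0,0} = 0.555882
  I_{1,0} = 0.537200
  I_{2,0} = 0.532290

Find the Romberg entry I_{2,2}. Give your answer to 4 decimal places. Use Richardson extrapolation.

0.5306

Richardson extrapolation on the trapezoidal column (denominator 4−1=3):
I_{1,1} = (4·0.537200 − 0.555882) / 3 = 0.530973
I_{2,1} = (4·0.532290 − 0.537200) / 3 = 0.530653
I_{2,2} = (16·0.530653 − 0.530973) / 15 = 0.530632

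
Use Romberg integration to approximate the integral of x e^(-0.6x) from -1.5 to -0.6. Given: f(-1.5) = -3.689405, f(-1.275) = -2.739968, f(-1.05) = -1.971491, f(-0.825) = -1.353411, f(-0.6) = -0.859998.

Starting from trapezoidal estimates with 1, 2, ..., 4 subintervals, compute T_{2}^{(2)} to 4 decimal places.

-1.8649

T_{0}^{(0)} (trapezoid, 1 panel, h=0.9000): -2.047231
T_{1}^{(0)} (trapezoid, 2 panels, h=0.4500): -1.910787
T_{2}^{(0)} (trapezoid, 4 panels, h=0.2250): -1.876404
T_{1}^{(1)} = -1.910787 + (-1.910787 − (-2.047231))/3 = -1.865306
T_{2}^{(1)} = -1.876404 + (-1.876404 − (-1.910787))/3 = -1.864943
T_{2}^{(2)} = -1.864943 + (-1.864943 − (-1.865306))/15 = -1.864919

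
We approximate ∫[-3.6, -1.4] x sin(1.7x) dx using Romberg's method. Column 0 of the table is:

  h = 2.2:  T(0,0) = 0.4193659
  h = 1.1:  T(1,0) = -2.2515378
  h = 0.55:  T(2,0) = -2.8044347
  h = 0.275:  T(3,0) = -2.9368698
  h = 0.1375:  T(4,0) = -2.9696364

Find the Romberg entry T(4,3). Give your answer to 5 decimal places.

-2.98053

Richardson extrapolation on the trapezoidal column (denominator 4−1=3):
T(2,1) = (4·(-2.8044347) − (-2.2515378)) / 3 = -2.9887337
T(3,1) = -2.9368698 + (-2.9368698 − (-2.8044347))/3 = -2.9810148
T(4,1) = (4·(-2.9696364) − (-2.9368698)) / 3 = -2.9805586
T(3,2) = (16·(-2.9810148) − (-2.9887337)) / 15 = -2.9805002
T(4,2) = (16·(-2.9805586) − (-2.9810148)) / 15 = -2.9805282
T(4,3) = (64·(-2.9805282) − (-2.9805002)) / 63 = -2.9805286
(Column j=1 coincides with Simpson's rule on the same nodes.)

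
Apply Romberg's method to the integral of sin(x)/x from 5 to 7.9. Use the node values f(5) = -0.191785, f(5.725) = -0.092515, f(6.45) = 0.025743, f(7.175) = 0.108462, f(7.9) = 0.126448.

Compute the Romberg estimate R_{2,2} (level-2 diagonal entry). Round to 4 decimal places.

R_{0,0} (trapezoid, 1 panel, h=2.9000): -0.094739
R_{1,0} (trapezoid, 2 panels, h=1.4500): -0.010042
R_{2,0} (trapezoid, 4 panels, h=0.7250): 0.006541
R_{1,1} = -0.010042 + (-0.010042 − (-0.094739))/3 = 0.018190
R_{2,1} = 0.006541 + (0.006541 − (-0.010042))/3 = 0.012069
R_{2,2} = 0.012069 + (0.012069 − 0.018190)/15 = 0.011661

0.0117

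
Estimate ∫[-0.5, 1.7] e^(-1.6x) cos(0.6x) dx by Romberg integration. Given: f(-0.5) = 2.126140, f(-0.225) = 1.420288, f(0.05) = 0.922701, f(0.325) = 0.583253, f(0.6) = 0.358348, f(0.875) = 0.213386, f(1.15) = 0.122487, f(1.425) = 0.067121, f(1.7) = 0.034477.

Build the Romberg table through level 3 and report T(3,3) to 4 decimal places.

1.2928

T(0,0) (trapezoid, 1 panel, h=2.2000): 2.376679
T(1,0) (trapezoid, 2 panels, h=1.1000): 1.582522
T(2,0) (trapezoid, 4 panels, h=0.5500): 1.366114
T(3,0) (trapezoid, 8 panels, h=0.2750): 1.311170
T(1,1) = 1.582522 + (1.582522 − 2.376679)/3 = 1.317803
T(2,1) = 1.366114 + (1.366114 − 1.582522)/3 = 1.293978
T(3,1) = 1.311170 + (1.311170 − 1.366114)/3 = 1.292855
T(2,2) = 1.293978 + (1.293978 − 1.317803)/15 = 1.292390
T(3,2) = 1.292855 + (1.292855 − 1.293978)/15 = 1.292780
T(3,3) = 1.292780 + (1.292780 − 1.292390)/63 = 1.292786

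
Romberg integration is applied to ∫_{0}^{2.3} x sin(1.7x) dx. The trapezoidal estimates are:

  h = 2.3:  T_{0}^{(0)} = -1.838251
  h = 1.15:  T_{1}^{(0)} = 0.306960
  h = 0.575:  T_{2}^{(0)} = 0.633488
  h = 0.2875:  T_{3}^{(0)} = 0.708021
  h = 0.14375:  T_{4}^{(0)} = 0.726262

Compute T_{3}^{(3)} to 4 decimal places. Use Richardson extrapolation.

0.7324

T_{1}^{(1)} = (4·0.306960 − (-1.838251)) / 3 = 1.022030
T_{2}^{(1)} = (4·0.633488 − 0.306960) / 3 = 0.742331
T_{3}^{(1)} = (4·0.708021 − 0.633488) / 3 = 0.732865
T_{2}^{(2)} = 0.742331 + (0.742331 − 1.022030)/15 = 0.723684
T_{3}^{(2)} = 0.732865 + (0.732865 − 0.742331)/15 = 0.732234
T_{3}^{(3)} = (64·0.732234 − 0.723684) / 63 = 0.732370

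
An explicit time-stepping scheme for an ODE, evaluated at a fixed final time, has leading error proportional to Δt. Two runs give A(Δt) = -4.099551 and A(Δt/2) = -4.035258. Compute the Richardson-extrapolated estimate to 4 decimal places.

-3.9710

Extrapolated value = (2·A(Δt/2) − A(Δt)) / (2 − 1)
= (2·(-4.035258) − (-4.099551)) / 1
= -3.970965 / 1 = -3.970965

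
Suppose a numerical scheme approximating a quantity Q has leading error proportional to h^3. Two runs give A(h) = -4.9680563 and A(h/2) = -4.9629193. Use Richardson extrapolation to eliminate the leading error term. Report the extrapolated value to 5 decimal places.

Extrapolated value = (8·A(h/2) − A(h)) / (8 − 1)
= (8·(-4.9629193) − (-4.9680563)) / 7
= -34.7352981 / 7 = -4.9621854

-4.96219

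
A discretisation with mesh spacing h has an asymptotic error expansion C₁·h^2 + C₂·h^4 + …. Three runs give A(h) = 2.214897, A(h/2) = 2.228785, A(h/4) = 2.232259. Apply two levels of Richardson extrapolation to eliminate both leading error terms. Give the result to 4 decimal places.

First eliminate the h^2 term (factor 2^2 = 4):
  B₁ = (4·2.228785 − 2.214897)/3 = 2.233414
  B₂ = (4·2.232259 − 2.228785)/3 = 2.233417
Then eliminate the h^4 term (factor 2^4 = 16):
  (16·2.233417 − 2.233414)/15 = 2.233417

2.2334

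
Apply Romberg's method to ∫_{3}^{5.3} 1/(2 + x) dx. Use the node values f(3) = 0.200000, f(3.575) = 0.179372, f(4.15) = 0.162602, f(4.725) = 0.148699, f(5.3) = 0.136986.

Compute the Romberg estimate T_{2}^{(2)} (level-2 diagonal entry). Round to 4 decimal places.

T_{0}^{(0)} (trapezoid, 1 panel, h=2.3000): 0.387534
T_{1}^{(0)} (trapezoid, 2 panels, h=1.1500): 0.380759
T_{2}^{(0)} (trapezoid, 4 panels, h=0.5750): 0.379020
T_{1}^{(1)} = 0.380759 + (0.380759 − 0.387534)/3 = 0.378501
T_{2}^{(1)} = 0.379020 + (0.379020 − 0.380759)/3 = 0.378440
T_{2}^{(2)} = 0.378440 + (0.378440 − 0.378501)/15 = 0.378436

0.3784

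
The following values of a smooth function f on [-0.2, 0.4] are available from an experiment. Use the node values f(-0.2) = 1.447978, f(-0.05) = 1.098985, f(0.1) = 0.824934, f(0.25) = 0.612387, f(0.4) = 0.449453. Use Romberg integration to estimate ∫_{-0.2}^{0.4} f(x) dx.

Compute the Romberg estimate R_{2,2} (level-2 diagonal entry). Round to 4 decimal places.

0.5196

R_{0,0} (trapezoid, 1 panel, h=0.6000): 0.569229
R_{1,0} (trapezoid, 2 panels, h=0.3000): 0.532095
R_{2,0} (trapezoid, 4 panels, h=0.1500): 0.522753
R_{1,1} = 0.532095 + (0.532095 − 0.569229)/3 = 0.519717
R_{2,1} = 0.522753 + (0.522753 − 0.532095)/3 = 0.519639
R_{2,2} = 0.519639 + (0.519639 − 0.519717)/15 = 0.519634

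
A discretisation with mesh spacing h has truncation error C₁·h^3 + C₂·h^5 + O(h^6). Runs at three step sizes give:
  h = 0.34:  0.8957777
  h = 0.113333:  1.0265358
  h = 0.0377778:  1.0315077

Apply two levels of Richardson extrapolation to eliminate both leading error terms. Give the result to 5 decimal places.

First eliminate the h^3 term (factor 3^3 = 27):
  B₁ = (27·1.0265358 − 0.8957777)/26 = 1.0315650
  B₂ = (27·1.0315077 − 1.0265358)/26 = 1.0316989
Then eliminate the h^5 term (factor 3^5 = 243):
  (243·1.0316989 − 1.0315650)/242 = 1.0316995

1.03170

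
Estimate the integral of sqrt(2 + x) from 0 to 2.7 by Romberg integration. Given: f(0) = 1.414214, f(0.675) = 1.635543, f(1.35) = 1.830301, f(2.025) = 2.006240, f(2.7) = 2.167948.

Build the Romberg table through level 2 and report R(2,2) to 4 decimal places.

4.9073

R(0,0) (trapezoid, 1 panel, h=2.7000): 4.835919
R(1,0) (trapezoid, 2 panels, h=1.3500): 4.888866
R(2,0) (trapezoid, 4 panels, h=0.6750): 4.902636
R(1,1) = 4.888866 + (4.888866 − 4.835919)/3 = 4.906515
R(2,1) = 4.902636 + (4.902636 − 4.888866)/3 = 4.907226
R(2,2) = 4.907226 + (4.907226 − 4.906515)/15 = 4.907273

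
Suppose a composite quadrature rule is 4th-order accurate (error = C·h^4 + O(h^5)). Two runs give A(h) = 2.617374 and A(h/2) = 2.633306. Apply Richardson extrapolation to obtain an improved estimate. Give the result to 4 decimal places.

The leading error scales as h^4; refining by a factor of 2 reduces it by 2^4 = 16.
Extrapolated value = (16·A(h/2) − A(h)) / (16 − 1)
= (16·2.633306 − 2.617374) / 15
= 39.515522 / 15 = 2.634368

2.6344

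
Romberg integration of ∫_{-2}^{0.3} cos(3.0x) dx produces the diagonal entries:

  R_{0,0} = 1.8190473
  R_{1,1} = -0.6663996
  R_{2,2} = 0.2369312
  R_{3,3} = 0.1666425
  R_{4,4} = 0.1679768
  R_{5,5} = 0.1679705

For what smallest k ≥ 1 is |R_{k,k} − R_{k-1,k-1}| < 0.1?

k = 3

|R_{1,1} − R_{0,0}| = 2.4854469 ≥ 0.1
|R_{2,2} − R_{1,1}| = 0.9033308 ≥ 0.1
|R_{3,3} − R_{2,2}| = 0.0702887 < 0.1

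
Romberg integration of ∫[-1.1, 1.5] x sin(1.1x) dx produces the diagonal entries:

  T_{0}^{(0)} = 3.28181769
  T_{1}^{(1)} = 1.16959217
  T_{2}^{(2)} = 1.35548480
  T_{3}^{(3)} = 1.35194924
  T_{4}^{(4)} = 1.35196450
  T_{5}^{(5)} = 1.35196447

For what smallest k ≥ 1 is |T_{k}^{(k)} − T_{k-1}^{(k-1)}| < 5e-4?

k = 4

|T_{1}^{(1)} − T_{0}^{(0)}| = 2.11222552 ≥ 5e-4
|T_{2}^{(2)} − T_{1}^{(1)}| = 0.18589263 ≥ 5e-4
|T_{3}^{(3)} − T_{2}^{(2)}| = 0.00353556 ≥ 5e-4
|T_{4}^{(4)} − T_{3}^{(3)}| = 0.00001526 < 5e-4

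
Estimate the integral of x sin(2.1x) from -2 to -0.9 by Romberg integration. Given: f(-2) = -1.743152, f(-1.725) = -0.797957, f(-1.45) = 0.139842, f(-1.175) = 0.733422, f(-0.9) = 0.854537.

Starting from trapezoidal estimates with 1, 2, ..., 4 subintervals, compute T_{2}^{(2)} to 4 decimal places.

-0.0808

T_{0}^{(0)} (trapezoid, 1 panel, h=1.1000): -0.488738
T_{1}^{(0)} (trapezoid, 2 panels, h=0.5500): -0.167456
T_{2}^{(0)} (trapezoid, 4 panels, h=0.2750): -0.101475
T_{1}^{(1)} = -0.167456 + (-0.167456 − (-0.488738))/3 = -0.060362
T_{2}^{(1)} = -0.101475 + (-0.101475 − (-0.167456))/3 = -0.079481
T_{2}^{(2)} = -0.079481 + (-0.079481 − (-0.060362))/15 = -0.080756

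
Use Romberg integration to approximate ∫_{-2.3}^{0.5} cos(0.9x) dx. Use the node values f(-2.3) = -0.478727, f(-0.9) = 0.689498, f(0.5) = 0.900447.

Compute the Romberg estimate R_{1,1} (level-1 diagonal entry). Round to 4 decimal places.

1.4839

R_{0,0} (trapezoid, 1 panel, h=2.8000): 0.590408
R_{1,0} (trapezoid, 2 panels, h=1.4000): 1.260501
R_{1,1} = 1.260501 + (1.260501 − 0.590408)/3 = 1.483865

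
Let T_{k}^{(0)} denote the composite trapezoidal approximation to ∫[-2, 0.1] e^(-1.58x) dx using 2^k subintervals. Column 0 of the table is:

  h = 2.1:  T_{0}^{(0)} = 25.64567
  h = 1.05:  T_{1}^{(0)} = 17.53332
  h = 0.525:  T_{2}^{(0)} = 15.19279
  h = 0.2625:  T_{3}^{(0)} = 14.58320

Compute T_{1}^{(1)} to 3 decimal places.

Richardson extrapolation on the trapezoidal column (denominator 4−1=3):
T_{1}^{(1)} = 17.53332 + (17.53332 − 25.64567)/3 = 14.82920
(Column j=1 coincides with Simpson's rule on the same nodes.)

14.829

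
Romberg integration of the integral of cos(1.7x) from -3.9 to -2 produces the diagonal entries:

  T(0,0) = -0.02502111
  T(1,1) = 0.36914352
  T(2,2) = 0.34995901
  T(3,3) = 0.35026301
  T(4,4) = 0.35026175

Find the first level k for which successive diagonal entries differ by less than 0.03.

|T(1,1) − T(0,0)| = 0.39416463 ≥ 0.03
|T(2,2) − T(1,1)| = 0.01918451 < 0.03

k = 2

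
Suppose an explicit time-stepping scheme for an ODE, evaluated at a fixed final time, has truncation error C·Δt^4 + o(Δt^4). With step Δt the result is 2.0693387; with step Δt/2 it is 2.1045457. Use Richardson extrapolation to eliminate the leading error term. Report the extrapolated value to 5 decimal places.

Extrapolated value = (16·A(Δt/2) − A(Δt)) / (16 − 1)
= (16·2.1045457 − 2.0693387) / 15
= 31.6033925 / 15 = 2.1068928

2.10689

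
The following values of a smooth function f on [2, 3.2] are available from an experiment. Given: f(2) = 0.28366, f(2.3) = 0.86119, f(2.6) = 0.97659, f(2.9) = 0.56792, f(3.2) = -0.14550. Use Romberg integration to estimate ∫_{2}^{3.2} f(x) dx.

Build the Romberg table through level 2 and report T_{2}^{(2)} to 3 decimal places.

T_{0}^{(0)} (trapezoid, 1 panel, h=1.2000): 0.08290
T_{1}^{(0)} (trapezoid, 2 panels, h=0.6000): 0.62740
T_{2}^{(0)} (trapezoid, 4 panels, h=0.3000): 0.74243
T_{1}^{(1)} = 0.62740 + (0.62740 − 0.08290)/3 = 0.80890
T_{2}^{(1)} = 0.74243 + (0.74243 − 0.62740)/3 = 0.78077
T_{2}^{(2)} = 0.78077 + (0.78077 − 0.80890)/15 = 0.77889

0.779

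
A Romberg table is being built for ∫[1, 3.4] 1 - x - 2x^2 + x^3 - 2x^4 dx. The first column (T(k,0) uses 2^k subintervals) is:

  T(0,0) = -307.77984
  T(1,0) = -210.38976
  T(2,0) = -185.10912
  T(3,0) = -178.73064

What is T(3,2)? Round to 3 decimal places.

T(2,1) = (4·(-185.10912) − (-210.38976)) / 3 = -176.68224
T(3,1) = -178.73064 + (-178.73064 − (-185.10912))/3 = -176.60448
T(3,2) = (16·(-176.60448) − (-176.68224)) / 15 = -176.59930
(Column j=1 coincides with Simpson's rule on the same nodes.)

-176.599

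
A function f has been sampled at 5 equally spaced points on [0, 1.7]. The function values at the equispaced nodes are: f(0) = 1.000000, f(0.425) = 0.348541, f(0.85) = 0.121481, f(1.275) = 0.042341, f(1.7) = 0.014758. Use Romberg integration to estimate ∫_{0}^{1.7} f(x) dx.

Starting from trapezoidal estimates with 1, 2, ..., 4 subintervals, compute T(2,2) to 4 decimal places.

0.3980

T(0,0) (trapezoid, 1 panel, h=1.7000): 0.862544
T(1,0) (trapezoid, 2 panels, h=0.8500): 0.534531
T(2,0) (trapezoid, 4 panels, h=0.4250): 0.433390
T(1,1) = 0.534531 + (0.534531 − 0.862544)/3 = 0.425193
T(2,1) = 0.433390 + (0.433390 − 0.534531)/3 = 0.399676
T(2,2) = 0.399676 + (0.399676 − 0.425193)/15 = 0.397975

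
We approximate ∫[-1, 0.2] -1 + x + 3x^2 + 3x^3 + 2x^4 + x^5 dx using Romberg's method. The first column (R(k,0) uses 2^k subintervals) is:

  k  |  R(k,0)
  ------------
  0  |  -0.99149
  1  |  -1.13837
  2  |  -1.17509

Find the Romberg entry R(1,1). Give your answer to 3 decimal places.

R(1,1) = -1.13837 + (-1.13837 − (-0.99149))/3 = -1.18733

-1.187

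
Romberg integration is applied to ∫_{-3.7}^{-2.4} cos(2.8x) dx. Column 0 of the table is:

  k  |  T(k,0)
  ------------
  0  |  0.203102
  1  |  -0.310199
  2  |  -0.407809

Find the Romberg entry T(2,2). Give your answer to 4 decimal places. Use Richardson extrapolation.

-0.4376

Richardson extrapolation on the trapezoidal column (denominator 4−1=3):
T(1,1) = -0.310199 + (-0.310199 − 0.203102)/3 = -0.481299
T(2,1) = -0.407809 + (-0.407809 − (-0.310199))/3 = -0.440346
T(2,2) = (16·(-0.440346) − (-0.481299)) / 15 = -0.437616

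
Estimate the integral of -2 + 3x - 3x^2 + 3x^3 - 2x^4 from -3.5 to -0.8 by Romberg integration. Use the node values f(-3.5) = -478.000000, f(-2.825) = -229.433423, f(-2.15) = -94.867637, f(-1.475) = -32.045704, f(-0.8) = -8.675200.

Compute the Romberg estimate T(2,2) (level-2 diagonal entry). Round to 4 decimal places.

T(0,0) (trapezoid, 1 panel, h=2.7000): -657.011520
T(1,0) (trapezoid, 2 panels, h=1.3500): -456.577070
T(2,0) (trapezoid, 4 panels, h=0.6750): -404.786946
T(1,1) = -456.577070 + (-456.577070 − (-657.011520))/3 = -389.765587
T(2,1) = -404.786946 + (-404.786946 − (-456.577070))/3 = -387.523571
T(2,2) = -387.523571 + (-387.523571 − (-389.765587))/15 = -387.374103

-387.3741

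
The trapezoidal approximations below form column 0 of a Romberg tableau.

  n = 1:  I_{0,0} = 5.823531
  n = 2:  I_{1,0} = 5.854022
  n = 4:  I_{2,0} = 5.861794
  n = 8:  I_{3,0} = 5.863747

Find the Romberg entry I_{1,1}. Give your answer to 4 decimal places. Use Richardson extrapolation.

Richardson extrapolation on the trapezoidal column (denominator 4−1=3):
I_{1,1} = (4·5.854022 − 5.823531) / 3 = 5.864186

5.8642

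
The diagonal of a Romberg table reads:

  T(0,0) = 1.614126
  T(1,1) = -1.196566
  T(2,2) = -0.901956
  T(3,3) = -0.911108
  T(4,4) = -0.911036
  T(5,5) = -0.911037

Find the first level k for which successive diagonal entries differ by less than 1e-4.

|T(1,1) − T(0,0)| = 2.810692 ≥ 1e-4
|T(2,2) − T(1,1)| = 0.294610 ≥ 1e-4
|T(3,3) − T(2,2)| = 0.009152 ≥ 1e-4
|T(4,4) − T(3,3)| = 0.000072 < 1e-4

k = 4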